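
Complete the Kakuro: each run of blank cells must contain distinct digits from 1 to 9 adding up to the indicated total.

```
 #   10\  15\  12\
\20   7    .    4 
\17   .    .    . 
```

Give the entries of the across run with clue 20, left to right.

7, 9, 4

R1C2 = 20 − 11 = 9 completes the 20 across.
R2C1 = 10 − 7 = 3 completes the 10 down.
R2C2 = 15 − 9 = 6 completes the 15 down.
R2C3 = 17 − 9 = 8 completes the 17 across.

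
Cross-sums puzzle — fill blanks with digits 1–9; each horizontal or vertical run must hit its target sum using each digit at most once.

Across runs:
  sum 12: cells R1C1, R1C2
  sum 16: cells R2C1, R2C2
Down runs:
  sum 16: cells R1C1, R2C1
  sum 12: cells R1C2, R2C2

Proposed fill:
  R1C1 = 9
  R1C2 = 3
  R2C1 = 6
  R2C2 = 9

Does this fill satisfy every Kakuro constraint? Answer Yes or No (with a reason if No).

No — the across run R2C1–R2C2 sums to 15, not 16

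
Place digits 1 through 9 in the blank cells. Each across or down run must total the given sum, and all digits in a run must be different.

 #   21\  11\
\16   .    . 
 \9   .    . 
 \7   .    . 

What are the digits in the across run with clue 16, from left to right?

16 in 2 cells must be {7,9}.
The 16 across and the 11 down share only 7, so R1C2 = 7.
R1C1 = 16 − 7 = 9 completes the 16 across.
Nothing is forced directly, so branch on R2C2, whose candidates are 1 or 3. If R2C2 = 3: then R2C1 would have to be in {6} for the 9 across but in {4,5,7,8} for the 21 down — contradiction. So R2C2 = 1.
R2C1 = 9 − 1 = 8 completes the 9 across.
R3C1 = 21 − 17 = 4 completes the 21 down.
R3C2 = 7 − 4 = 3 completes the 7 across.

9 7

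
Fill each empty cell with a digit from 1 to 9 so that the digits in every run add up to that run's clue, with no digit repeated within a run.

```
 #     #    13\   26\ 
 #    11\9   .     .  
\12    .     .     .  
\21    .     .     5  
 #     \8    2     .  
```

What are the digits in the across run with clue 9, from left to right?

R3C2 = 7: the only remaining digit allowed by both the 21 across and the 13 down.
R4C3 = 8 − 2 = 6 completes the 8 across.
R3C1 = 21 − 12 = 9 completes the 21 across.
R2C1 = 11 − 9 = 2 completes the 11 down.
Given what's placed, R2C3 must be 7 to fit the 12 across and 26 down.
R1C3 = 26 − 18 = 8 completes the 26 down.
R2C2 = 12 − 9 = 3 completes the 12 across.
R1C2 = 9 − 8 = 1 completes the 9 across.

1, 8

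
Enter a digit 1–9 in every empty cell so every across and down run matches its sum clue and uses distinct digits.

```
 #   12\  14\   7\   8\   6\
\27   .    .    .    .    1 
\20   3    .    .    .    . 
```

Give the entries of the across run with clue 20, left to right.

R1C1 = 12 − 3 = 9 completes the 12 down.
R2C5 = 6 − 1 = 5 completes the 6 down.
No cell is forced outright now. R2C2 can only be 6 or 9 (the digits allowed by both its 20 across and its 14 down). If R2C2 = 9: that forces R1C2 = 5, R1C3 = 4, after which R1C4 would have to be in {8} for the 27 across but in {1,2,3,5,6,7} for the 8 down — contradiction. So R2C2 = 6.
R1C2 = 14 − 6 = 8 completes the 14 down.
R2C4 = 2: the only remaining digit allowed by both the 20 across and the 8 down.
R1C4 = 8 − 2 = 6 completes the 8 down.
R2C3 = 20 − 16 = 4 completes the 20 across.
R1C3 = 27 − 24 = 3 completes the 27 across.

3 6 4 2 5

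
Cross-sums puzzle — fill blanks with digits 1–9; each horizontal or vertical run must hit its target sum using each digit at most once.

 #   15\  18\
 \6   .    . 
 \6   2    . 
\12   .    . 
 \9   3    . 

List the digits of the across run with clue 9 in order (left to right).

R2C2 = 6 − 2 = 4 completes the 6 across.
R4C2 = 9 − 3 = 6 completes the 9 across.
No cell is forced outright now. R1C1 can only be 1 or 4 (the digits allowed by both its 6 across and its 15 down). If R1C1 = 4: then R1C2 would have to be in {2} for the 6 across but in {1,3,5,7} for the 18 down — contradiction. So R1C1 = 1.
R1C2 = 6 − 1 = 5 completes the 6 across.
R3C1 = 15 − 6 = 9 completes the 15 down.
R3C2 = 12 − 9 = 3 completes the 12 across.

3 6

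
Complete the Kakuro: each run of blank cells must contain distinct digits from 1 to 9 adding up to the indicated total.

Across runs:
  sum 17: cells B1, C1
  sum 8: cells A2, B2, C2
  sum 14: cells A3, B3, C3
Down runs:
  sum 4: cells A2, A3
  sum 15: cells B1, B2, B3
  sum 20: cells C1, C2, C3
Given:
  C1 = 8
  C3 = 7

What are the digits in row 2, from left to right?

17 in 2 cells must be {8,9}; 4 in 2 cells must be {1,3}.
B1 = 17 − 8 = 9 completes the 17 across.
C2 = 20 − 15 = 5 completes the 20 down.
A2 = 1: the only remaining digit allowed by both the 8 across and the 4 down.
B2 = 8 − 6 = 2 completes the 8 across.
A3 = 4 − 1 = 3 completes the 4 down.
B3 = 14 − 10 = 4 completes the 14 across.

1 2 5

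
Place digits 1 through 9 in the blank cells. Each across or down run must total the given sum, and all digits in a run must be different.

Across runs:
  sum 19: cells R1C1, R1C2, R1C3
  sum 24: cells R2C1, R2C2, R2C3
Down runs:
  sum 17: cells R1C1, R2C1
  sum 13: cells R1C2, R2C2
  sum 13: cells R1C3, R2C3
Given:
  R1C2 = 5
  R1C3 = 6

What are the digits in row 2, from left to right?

24 in 3 cells must be {7,8,9}; 17 in 2 cells must be {8,9}.
R1C1 = 19 − 11 = 8 completes the 19 across.
R2C1 = 17 − 8 = 9 completes the 17 down.
R2C2 = 13 − 5 = 8 completes the 13 down.
R2C3 = 24 − 17 = 7 completes the 24 across.

9 8 7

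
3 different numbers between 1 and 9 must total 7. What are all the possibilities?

{1,2,4}

3 distinct digits from 1–9 sum between 6 and 24.
Only one set works: {1,2,4}.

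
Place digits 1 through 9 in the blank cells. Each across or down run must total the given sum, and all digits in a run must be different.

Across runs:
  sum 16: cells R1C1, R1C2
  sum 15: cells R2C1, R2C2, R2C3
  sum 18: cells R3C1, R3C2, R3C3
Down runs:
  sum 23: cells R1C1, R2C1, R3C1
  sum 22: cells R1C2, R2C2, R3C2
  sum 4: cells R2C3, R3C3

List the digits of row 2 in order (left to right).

8, 6, 1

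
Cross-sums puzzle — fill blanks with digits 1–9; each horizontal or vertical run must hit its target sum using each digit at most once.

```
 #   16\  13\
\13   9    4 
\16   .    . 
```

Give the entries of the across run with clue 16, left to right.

16 in 2 cells must be {7,9}.
R2C1 = 16 − 9 = 7 completes the 16 down.
R2C2 = 16 − 7 = 9 completes the 16 across.

7 9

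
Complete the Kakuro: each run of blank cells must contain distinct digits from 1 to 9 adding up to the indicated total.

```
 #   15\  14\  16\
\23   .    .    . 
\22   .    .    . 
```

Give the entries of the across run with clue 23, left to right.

6 8 9

23 in 3 cells must be {6,8,9}; 16 in 2 cells must be {7,9}.
The 23 across and the 16 down share only 9, so R1C3 = 9.
R2C3 = 16 − 9 = 7 completes the 16 down.
Nothing is forced directly, so branch on R2C1, whose candidates are 6 or 9. If R2C1 = 6: then R1C1 would have to be in {6,8} for the 23 across but in {9} for the 15 down — contradiction. So R2C1 = 9.
R1C1 = 15 − 9 = 6 completes the 15 down.
R1C2 = 23 − 15 = 8 completes the 23 across.
R2C2 = 22 − 16 = 6 completes the 22 across.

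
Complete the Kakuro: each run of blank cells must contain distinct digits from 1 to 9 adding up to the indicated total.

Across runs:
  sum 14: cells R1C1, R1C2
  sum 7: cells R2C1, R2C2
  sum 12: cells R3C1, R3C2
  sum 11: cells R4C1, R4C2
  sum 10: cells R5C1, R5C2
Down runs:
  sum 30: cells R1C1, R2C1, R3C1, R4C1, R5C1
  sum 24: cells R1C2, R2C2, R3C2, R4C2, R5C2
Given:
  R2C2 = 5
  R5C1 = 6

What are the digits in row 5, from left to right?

6 4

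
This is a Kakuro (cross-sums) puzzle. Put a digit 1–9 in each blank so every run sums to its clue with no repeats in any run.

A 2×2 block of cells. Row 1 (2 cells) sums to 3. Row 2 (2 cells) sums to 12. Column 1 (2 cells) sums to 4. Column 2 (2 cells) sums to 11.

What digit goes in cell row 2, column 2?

3 in 2 cells must be {1,2}; 4 in 2 cells must be {1,3}.
The 3 across and the 4 down share only 1, so (1,1) = 1.
(1,2) = 3 − 1 = 2 completes the 3 across.
(2,1) = 4 − 1 = 3 completes the 4 down.
(2,2) = 12 − 3 = 9 completes the 12 across.

9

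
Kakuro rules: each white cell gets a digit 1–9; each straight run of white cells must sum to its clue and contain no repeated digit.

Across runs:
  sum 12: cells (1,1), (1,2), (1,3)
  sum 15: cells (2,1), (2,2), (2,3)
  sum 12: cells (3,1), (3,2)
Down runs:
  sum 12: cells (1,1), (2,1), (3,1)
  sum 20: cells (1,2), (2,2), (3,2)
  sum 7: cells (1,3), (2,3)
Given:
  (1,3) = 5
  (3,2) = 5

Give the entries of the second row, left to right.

4 9 2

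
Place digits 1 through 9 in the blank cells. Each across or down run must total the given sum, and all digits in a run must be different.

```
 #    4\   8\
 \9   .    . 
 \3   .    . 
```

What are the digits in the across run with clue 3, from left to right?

1 2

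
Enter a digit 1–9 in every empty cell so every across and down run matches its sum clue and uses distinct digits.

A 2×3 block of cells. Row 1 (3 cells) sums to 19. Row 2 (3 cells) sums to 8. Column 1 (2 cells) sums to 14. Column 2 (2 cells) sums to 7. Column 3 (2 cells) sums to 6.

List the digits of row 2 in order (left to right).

5 1 2

The 8 across and the 14 down share only 5, so (2,1) = 5.
(1,1) = 14 − 5 = 9 completes the 14 down.
Nothing is forced directly, so branch on (1,3), whose candidates are 2 or 4. If (1,3) = 2: then (1,2) would have to be in {8} for the 19 across but in {1,2,3,4,5,6} for the 7 down — contradiction. So (1,3) = 4.
(1,2) = 19 − 13 = 6 completes the 19 across.
(2,2) = 7 − 6 = 1 completes the 7 down.
(2,3) = 8 − 6 = 2 completes the 8 across.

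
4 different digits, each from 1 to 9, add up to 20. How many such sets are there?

12

4 distinct digits from 1–9 sum between 10 and 30.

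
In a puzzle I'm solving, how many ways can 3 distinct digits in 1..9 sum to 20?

4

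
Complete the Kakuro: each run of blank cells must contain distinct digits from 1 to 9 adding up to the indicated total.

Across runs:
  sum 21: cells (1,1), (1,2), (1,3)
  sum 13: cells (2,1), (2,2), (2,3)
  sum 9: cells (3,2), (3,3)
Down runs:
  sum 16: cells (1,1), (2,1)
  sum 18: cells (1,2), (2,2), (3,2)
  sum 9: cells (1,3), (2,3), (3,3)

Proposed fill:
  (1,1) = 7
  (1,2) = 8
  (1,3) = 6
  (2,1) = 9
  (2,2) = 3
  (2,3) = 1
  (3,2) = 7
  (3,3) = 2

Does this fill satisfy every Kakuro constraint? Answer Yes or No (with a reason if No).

Yes

Across: 7+8+6=21; 9+3+1=13; 7+2=9. Down: 7+9=16; 8+3+7=18; 6+1+2=9. No digit repeats within any run.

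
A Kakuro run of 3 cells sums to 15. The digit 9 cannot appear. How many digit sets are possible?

6

3 distinct digits from 1–9 sum between 6 and 24.
Dropping sets that contain 9.
Enumerating: {1,6,8}, {2,5,8}, {2,6,7}, {3,4,8}, {3,5,7}, {4,5,6}.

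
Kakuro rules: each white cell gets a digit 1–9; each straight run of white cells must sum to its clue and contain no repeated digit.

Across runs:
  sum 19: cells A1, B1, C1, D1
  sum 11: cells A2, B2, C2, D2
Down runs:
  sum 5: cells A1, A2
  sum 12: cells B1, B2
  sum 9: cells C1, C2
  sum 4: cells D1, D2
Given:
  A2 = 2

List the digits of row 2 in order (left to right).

2 5 1 3

11 in 4 cells must be {1,2,3,5}; 4 in 2 cells must be {1,3}.
A1 = 5 − 2 = 3 completes the 5 down.
Given what's placed, D1 must be 1 to fit the 19 across and 4 down.
D2 = 4 − 1 = 3 completes the 4 down.
Given what's placed, B2 must be 5 to fit the 11 across and 12 down.
C2 = 11 − 10 = 1 completes the 11 across.
B1 = 12 − 5 = 7 completes the 12 down.
C1 = 19 − 11 = 8 completes the 19 across.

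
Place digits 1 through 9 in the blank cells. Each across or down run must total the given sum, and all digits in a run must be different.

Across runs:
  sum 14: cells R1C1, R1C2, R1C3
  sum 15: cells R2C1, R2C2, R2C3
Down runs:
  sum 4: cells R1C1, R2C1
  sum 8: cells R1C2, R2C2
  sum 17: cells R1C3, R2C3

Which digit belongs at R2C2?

4 in 2 cells must be {1,3}; 17 in 2 cells must be {8,9}.
Nothing is forced directly, so branch on R1C1, whose candidates are 1 or 3. If R1C1 = 1: that forces R2C1 = 3, R2C3 = 8, R1C3 = 9, after which R2C2 would have to be in {4} for the 15 across but in {1,2,3,5,6,7} for the 8 down — contradiction. So R1C1 = 3.
Given what's placed, R1C3 must be 9 to fit the 14 across and 17 down.
R2C1 = 4 − 3 = 1 completes the 4 down.
R2C3 = 17 − 9 = 8 completes the 17 down.
R1C2 = 14 − 12 = 2 completes the 14 across.
R2C2 = 15 − 9 = 6 completes the 15 across.

6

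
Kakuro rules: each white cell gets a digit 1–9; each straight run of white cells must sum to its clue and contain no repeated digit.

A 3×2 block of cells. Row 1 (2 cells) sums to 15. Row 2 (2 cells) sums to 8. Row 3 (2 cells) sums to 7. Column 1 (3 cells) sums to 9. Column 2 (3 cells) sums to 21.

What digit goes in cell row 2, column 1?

1

The 15 across and the 9 down share only 6, so (1,1) = 6.
(1,2) = 15 − 6 = 9 completes the 15 across.
Nothing is forced directly, so branch on (2,1), whose candidates are 1 or 2. If (2,1) = 2: then (2,2) would have to be in {6} for the 8 across but in {4,5,7,8} for the 21 down — contradiction. So (2,1) = 1.
(2,2) = 8 − 1 = 7 completes the 8 across.
(3,1) = 9 − 7 = 2 completes the 9 down.
(3,2) = 7 − 2 = 5 completes the 7 across.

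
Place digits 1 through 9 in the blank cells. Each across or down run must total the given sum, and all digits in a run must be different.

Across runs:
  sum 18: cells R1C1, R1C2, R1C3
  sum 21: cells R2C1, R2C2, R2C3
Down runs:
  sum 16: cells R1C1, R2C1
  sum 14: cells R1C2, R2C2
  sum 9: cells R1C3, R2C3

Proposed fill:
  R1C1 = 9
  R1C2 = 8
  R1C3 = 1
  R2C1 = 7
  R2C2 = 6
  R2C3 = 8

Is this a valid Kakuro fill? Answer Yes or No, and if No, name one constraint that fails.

Across: 9+8+1=18; 7+6+8=21. Down: 9+7=16; 8+6=14; 1+8=9. No digit repeats within any run.

Yes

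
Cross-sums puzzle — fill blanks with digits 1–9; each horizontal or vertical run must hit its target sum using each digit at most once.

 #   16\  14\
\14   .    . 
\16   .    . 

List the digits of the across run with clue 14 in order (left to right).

16 in 2 cells must be {7,9}.
The 14 across and the 16 down share only 9, so R1C1 = 9.
R1C2 = 14 − 9 = 5 completes the 14 across.
R2C1 = 16 − 9 = 7 completes the 16 down.
R2C2 = 16 − 7 = 9 completes the 16 across.

9, 5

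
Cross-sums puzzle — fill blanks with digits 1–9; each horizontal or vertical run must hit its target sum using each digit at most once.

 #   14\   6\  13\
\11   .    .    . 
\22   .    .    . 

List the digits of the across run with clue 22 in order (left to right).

8 5 9

The 22 across and the 6 down share only 5, so R2C2 = 5.
R1C2 = 6 − 5 = 1 completes the 6 down.
Nothing is forced directly, so branch on R1C1, whose candidates are 6 or 8. If R1C1 = 8: then R1C3 would have to be in {2} for the 11 across but in {4,5,6,7,8,9} for the 13 down — contradiction. So R1C1 = 6.
R1C3 = 11 − 7 = 4 completes the 11 across.
R2C1 = 14 − 6 = 8 completes the 14 down.
R2C3 = 22 − 13 = 9 completes the 22 across.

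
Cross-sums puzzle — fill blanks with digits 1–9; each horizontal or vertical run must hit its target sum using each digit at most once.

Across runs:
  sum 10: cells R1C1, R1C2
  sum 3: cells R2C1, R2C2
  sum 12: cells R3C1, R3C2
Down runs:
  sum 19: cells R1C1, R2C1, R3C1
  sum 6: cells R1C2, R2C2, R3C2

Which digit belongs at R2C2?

3 in 2 cells must be {1,2}; 6 in 3 cells must be {1,2,3}.
The 3 across and the 19 down share only 2, so R2C1 = 2.
R2C2 = 3 − 2 = 1 completes the 3 across.
Given what's placed, R3C2 must be 3 to fit the 12 across and 6 down.
R1C2 = 6 − 4 = 2 completes the 6 down.
R3C1 = 12 − 3 = 9 completes the 12 across.
R1C1 = 10 − 2 = 8 completes the 10 across.

1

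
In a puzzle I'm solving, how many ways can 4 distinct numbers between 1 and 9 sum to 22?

11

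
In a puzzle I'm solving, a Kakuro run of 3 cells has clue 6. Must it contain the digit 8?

The only way to make 6 from 3 distinct digits is {1,2,3}, which does not contain 8.

No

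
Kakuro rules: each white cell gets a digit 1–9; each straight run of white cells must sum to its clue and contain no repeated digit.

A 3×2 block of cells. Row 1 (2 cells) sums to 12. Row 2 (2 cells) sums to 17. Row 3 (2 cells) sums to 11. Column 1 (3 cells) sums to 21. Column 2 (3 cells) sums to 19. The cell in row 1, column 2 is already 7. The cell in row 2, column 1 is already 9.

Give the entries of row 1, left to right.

5, 7

17 in 2 cells must be {8,9}.
(1,1) = 12 − 7 = 5 completes the 12 across.
(2,2) = 17 − 9 = 8 completes the 17 across.
(3,1) = 21 − 14 = 7 completes the 21 down.
(3,2) = 11 − 7 = 4 completes the 11 across.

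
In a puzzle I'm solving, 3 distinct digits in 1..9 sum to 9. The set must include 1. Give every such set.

3 distinct digits from 1–9 sum between 6 and 24.
Keeping only sets containing 1.

{1,2,6}; {1,3,5}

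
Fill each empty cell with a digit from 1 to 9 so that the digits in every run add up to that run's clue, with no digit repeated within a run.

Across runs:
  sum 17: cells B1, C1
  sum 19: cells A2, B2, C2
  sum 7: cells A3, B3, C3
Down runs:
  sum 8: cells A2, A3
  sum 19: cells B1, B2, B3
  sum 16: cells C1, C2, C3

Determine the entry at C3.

4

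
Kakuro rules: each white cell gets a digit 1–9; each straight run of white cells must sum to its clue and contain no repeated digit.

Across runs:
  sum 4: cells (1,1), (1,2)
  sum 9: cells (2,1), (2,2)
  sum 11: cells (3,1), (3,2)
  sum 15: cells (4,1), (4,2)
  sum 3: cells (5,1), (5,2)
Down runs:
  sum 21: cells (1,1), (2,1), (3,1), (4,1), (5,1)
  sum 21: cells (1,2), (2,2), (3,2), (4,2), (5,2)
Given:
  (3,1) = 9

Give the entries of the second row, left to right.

4 in 2 cells must be {1,3}; 3 in 2 cells must be {1,2}.
(3,2) = 11 − 9 = 2 completes the 11 across.
Given what's placed, (4,1) must be 6 to fit the 15 across and 21 down.
(4,2) = 15 − 6 = 9 completes the 15 across.
Given what's placed, (5,2) must be 1 to fit the 3 across and 21 down.
Given what's placed, (1,2) must be 3 to fit the 4 across and 21 down.
(2,2) = 21 − 15 = 6 completes the 21 down.
(5,1) = 3 − 1 = 2 completes the 3 across.
(1,1) = 4 − 3 = 1 completes the 4 across.
(2,1) = 9 − 6 = 3 completes the 9 across.

3 6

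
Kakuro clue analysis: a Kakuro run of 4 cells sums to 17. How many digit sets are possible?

9

4 distinct digits from 1–9 sum between 10 and 30.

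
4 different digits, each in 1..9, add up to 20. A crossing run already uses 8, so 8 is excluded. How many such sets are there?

6

4 distinct digits from 1–9 sum between 10 and 30.
Dropping sets that contain 8.
Enumerating: {1,3,7,9}, {1,4,6,9}, {2,3,6,9}, {2,4,5,9}, {2,5,6,7}, {3,4,6,7}.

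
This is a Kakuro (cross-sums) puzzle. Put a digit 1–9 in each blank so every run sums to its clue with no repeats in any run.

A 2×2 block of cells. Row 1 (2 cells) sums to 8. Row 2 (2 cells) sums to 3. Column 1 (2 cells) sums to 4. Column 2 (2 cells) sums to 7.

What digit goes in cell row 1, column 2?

5

3 in 2 cells must be {1,2}; 4 in 2 cells must be {1,3}.
The 3 across and the 4 down share only 1, so (2,1) = 1.
(2,2) = 3 − 1 = 2 completes the 3 across.
(1,1) = 4 − 1 = 3 completes the 4 down.
(1,2) = 8 − 3 = 5 completes the 8 across.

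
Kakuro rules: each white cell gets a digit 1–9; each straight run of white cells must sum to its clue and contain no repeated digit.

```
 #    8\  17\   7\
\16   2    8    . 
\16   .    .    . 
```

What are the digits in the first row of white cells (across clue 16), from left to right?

17 in 2 cells must be {8,9}.
R1C3 = 16 − 10 = 6 completes the 16 across.
R2C1 = 8 − 2 = 6 completes the 8 down.
R2C2 = 17 − 8 = 9 completes the 17 down.
R2C3 = 16 − 15 = 1 completes the 16 across.

2 8 6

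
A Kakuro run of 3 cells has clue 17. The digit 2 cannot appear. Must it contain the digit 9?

No

Counterexample: {3,6,8} sums to 17 under that restriction without using 9.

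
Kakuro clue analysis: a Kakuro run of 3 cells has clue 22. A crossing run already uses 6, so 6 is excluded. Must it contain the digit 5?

Yes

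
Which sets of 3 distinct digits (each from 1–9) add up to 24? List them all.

3 distinct digits from 1–9 sum between 6 and 24.
Only one set works: {7,8,9}.

{7,8,9}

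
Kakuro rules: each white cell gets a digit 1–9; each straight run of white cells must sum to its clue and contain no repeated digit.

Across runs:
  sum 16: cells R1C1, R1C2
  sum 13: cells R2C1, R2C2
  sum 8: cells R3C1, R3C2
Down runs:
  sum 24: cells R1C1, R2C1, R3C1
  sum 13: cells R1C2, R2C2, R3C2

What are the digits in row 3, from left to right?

7 1

16 in 2 cells must be {7,9}; 24 in 3 cells must be {7,8,9}.
The 8 across and the 24 down share only 7, so R3C1 = 7.
R3C2 = 8 − 7 = 1 completes the 8 across.
Given what's placed, R1C1 must be 9 to fit the 16 across and 24 down.
R1C2 = 16 − 9 = 7 completes the 16 across.
R2C1 = 24 − 16 = 8 completes the 24 down.
R2C2 = 13 − 8 = 5 completes the 13 across.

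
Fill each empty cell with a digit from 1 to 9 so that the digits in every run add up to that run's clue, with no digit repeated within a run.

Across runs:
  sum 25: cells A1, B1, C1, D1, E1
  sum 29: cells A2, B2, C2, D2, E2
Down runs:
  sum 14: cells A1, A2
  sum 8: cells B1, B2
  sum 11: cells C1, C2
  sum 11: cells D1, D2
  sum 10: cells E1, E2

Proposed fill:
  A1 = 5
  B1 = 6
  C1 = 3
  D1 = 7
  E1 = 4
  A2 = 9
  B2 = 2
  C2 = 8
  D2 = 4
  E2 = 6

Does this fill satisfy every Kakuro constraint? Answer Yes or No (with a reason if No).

Yes

Across: 5+6+3+7+4=25; 9+2+8+4+6=29. Down: 5+9=14; 6+2=8; 3+8=11; 7+4=11; 4+6=10. No digit repeats within any run.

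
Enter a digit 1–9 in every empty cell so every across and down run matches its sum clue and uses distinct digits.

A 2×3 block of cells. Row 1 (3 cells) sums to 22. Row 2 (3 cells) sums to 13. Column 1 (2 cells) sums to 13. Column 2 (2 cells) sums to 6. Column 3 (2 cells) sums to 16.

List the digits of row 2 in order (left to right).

5 1 7

16 in 2 cells must be {7,9}.
The 22 across and the 6 down share only 5, so (1,2) = 5.
Given what's placed, (1,3) must be 9 to fit the 22 across and 16 down.
(2,2) = 6 − 5 = 1 completes the 6 down.
(2,3) = 16 − 9 = 7 completes the 16 down.
(1,1) = 22 − 14 = 8 completes the 22 across.
(2,1) = 13 − 8 = 5 completes the 13 across.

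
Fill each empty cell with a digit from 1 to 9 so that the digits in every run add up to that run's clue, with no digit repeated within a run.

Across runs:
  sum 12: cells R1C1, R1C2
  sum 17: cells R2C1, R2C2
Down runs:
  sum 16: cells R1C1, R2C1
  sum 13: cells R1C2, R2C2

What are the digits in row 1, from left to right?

7, 5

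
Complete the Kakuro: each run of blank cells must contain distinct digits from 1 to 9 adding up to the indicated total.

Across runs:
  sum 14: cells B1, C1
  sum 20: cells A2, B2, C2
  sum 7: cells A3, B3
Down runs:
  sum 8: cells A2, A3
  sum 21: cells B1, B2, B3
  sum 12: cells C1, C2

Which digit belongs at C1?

5

Nothing is forced directly, so branch on C1, whose candidates are 5 or 8 or 9. If C1 = 8: that forces B1 = 6, C2 = 4, after which B3 would have to be in {1,2,3,4,5,6} for the 7 across but in {7,8} for the 21 down — contradiction. If C1 = 9: that forces B1 = 5, C2 = 3, after which B3 would have to be in {1,2,3,4,5,6} for the 7 across but in {7,9} for the 21 down — contradiction. So C1 = 5.
B1 = 14 − 5 = 9 completes the 14 across.
C2 = 12 − 5 = 7 completes the 12 down.
A2 = 5: the only remaining digit allowed by both the 20 across and the 8 down.
B2 = 20 − 12 = 8 completes the 20 across.
A3 = 8 − 5 = 3 completes the 8 down.
B3 = 7 − 3 = 4 completes the 7 across.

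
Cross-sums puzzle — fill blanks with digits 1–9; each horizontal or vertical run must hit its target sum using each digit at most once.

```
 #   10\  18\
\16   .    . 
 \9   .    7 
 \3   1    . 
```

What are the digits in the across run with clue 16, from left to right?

7, 9

16 in 2 cells must be {7,9}; 3 in 2 cells must be {1,2}.
Given what's placed, R1C1 must be 7 to fit the 16 across and 10 down.
R1C2 = 16 − 7 = 9 completes the 16 across.
R2C1 = 9 − 7 = 2 completes the 9 across.
R3C2 = 3 − 1 = 2 completes the 3 across.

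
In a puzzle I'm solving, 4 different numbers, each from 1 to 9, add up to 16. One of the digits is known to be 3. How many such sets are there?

4

4 distinct digits from 1–9 sum between 10 and 30.
Keeping only sets containing 3.
Enumerating: {1,3,4,8}, {1,3,5,7}, {2,3,4,7}, {2,3,5,6}.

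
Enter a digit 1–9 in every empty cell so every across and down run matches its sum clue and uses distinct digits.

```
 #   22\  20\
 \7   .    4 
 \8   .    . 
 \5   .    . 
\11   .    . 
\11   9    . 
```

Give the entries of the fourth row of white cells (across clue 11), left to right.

5, 6

R1C1 = 7 − 4 = 3 completes the 7 across.
R5C2 = 11 − 9 = 2 completes the 11 across.
Nothing is forced directly, so branch on R3C2, whose candidates are 1 or 3. If R3C2 = 3: that forces R3C1 = 2, R4C1 = 7, after which R4C2 would have to be in {4} for the 11 across but in {5,6} for the 20 down — contradiction. So R3C2 = 1.
R3C1 = 5 − 1 = 4 completes the 5 across.
R4C1 = 5: the only remaining digit allowed by both the 11 across and the 22 down.
R4C2 = 11 − 5 = 6 completes the 11 across.
R2C1 = 22 − 21 = 1 completes the 22 down.
R2C2 = 8 − 1 = 7 completes the 8 across.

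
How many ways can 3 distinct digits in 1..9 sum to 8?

3 distinct digits from 1–9 sum between 6 and 24.
Enumerating: {1,2,5}, {1,3,4}.

2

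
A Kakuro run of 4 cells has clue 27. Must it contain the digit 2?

Counterexample: {3,7,8,9} sums to 27 without using 2.

No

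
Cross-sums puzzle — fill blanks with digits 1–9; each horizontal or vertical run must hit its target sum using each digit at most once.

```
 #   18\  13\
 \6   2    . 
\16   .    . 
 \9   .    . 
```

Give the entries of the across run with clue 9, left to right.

7 2

16 in 2 cells must be {7,9}.
R1C2 = 6 − 2 = 4 completes the 6 across.
Given what's placed, R2C2 must be 7 to fit the 16 across and 13 down.
R3C1 = 7: the only remaining digit allowed by both the 9 across and the 18 down.
R3C2 = 9 − 7 = 2 completes the 9 across.
R2C1 = 16 − 7 = 9 completes the 16 across.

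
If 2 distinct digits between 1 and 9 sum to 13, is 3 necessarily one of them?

No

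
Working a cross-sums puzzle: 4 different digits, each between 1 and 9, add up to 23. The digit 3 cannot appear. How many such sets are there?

6

4 distinct digits from 1–9 sum between 10 and 30.
Dropping sets that contain 3.
Enumerating: {1,5,8,9}, {1,6,7,9}, {2,4,8,9}, {2,5,7,9}, {2,6,7,8}, {4,5,6,8}.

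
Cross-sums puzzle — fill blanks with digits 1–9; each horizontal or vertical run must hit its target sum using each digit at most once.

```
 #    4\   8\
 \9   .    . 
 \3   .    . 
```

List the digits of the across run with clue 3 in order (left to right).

1, 2

3 in 2 cells must be {1,2}; 4 in 2 cells must be {1,3}.
The 3 across and the 4 down share only 1, so R2C1 = 1.
R2C2 = 3 − 1 = 2 completes the 3 across.
R1C1 = 4 − 1 = 3 completes the 4 down.
R1C2 = 9 − 3 = 6 completes the 9 across.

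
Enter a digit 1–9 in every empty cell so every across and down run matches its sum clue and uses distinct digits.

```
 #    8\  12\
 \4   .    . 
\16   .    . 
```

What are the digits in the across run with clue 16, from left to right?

7, 9

4 in 2 cells must be {1,3}; 16 in 2 cells must be {7,9}.
The 4 across and the 12 down share only 3, so R1C2 = 3.
The 16 across and the 8 down share only 7, so R2C1 = 7.
R2C2 = 16 − 7 = 9 completes the 16 across.
R1C1 = 4 − 3 = 1 completes the 4 across.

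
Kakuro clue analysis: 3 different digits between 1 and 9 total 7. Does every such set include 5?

No

The only way to make 7 from 3 distinct digits is {1,2,4}, which does not contain 5.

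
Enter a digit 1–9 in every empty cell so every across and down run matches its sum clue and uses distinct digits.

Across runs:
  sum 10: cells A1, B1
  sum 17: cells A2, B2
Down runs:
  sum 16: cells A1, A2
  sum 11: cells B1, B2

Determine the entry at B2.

8

17 in 2 cells must be {8,9}; 16 in 2 cells must be {7,9}.
The 17 across and the 16 down share only 9, so A2 = 9.
B2 = 17 − 9 = 8 completes the 17 across.
A1 = 16 − 9 = 7 completes the 16 down.
B1 = 10 − 7 = 3 completes the 10 across.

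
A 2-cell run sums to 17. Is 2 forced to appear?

No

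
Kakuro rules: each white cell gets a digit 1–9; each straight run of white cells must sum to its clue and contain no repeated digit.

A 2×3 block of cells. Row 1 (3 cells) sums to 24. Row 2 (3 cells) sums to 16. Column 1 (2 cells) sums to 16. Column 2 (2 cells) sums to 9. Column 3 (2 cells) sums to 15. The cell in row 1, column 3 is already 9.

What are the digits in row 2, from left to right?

9 1 6

24 in 3 cells must be {7,8,9}; 16 in 2 cells must be {7,9}.
Given what's placed, (1,1) must be 7 to fit the 24 across and 16 down.
(1,2) = 24 − 16 = 8 completes the 24 across.
(2,1) = 16 − 7 = 9 completes the 16 down.
(2,2) = 9 − 8 = 1 completes the 9 down.
(2,3) = 16 − 10 = 6 completes the 16 across.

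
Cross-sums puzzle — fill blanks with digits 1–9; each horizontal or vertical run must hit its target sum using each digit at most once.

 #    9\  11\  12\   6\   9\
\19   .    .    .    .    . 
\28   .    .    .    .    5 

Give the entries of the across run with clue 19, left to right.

1 9 3 2 4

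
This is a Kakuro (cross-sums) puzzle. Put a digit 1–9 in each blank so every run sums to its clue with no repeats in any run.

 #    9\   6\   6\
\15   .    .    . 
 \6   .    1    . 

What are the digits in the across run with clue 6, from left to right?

3 1 2

6 in 3 cells must be {1,2,3}.
R1C2 = 6 − 1 = 5 completes the 6 down.
R2C3 = 2: the only remaining digit allowed by both the 6 across and the 6 down.
R1C3 = 6 − 2 = 4 completes the 6 down.
R2C1 = 6 − 3 = 3 completes the 6 across.
R1C1 = 15 − 9 = 6 completes the 15 across.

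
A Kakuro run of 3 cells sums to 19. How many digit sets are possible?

5

3 distinct digits from 1–9 sum between 6 and 24.
Enumerating: {2,8,9}, {3,7,9}, {4,6,9}, {4,7,8}, {5,6,8}.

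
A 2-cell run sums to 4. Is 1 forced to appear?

The only way to make 4 from 2 distinct digits is {1,3}, which contains 1.

Yes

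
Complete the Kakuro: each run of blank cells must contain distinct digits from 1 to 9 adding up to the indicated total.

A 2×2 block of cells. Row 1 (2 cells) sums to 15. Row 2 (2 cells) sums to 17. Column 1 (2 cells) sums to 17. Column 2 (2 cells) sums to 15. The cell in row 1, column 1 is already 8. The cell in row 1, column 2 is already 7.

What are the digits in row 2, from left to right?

17 in 2 cells must be {8,9}.
(2,1) = 17 − 8 = 9 completes the 17 down.
(2,2) = 17 − 9 = 8 completes the 17 across.

9 8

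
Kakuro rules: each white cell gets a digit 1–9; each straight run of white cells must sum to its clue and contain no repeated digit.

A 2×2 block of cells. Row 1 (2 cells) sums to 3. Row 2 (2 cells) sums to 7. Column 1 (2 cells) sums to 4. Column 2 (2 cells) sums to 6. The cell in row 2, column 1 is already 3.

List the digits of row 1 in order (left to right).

1 2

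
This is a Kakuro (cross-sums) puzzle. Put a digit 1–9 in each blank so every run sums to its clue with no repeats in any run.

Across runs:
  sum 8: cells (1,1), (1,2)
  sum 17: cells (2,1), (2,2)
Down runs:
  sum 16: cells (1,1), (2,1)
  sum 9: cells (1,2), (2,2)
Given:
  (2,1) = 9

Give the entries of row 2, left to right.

17 in 2 cells must be {8,9}; 16 in 2 cells must be {7,9}.
(1,1) = 16 − 9 = 7 completes the 16 down.
(1,2) = 8 − 7 = 1 completes the 8 across.
(2,2) = 17 − 9 = 8 completes the 17 across.

9 8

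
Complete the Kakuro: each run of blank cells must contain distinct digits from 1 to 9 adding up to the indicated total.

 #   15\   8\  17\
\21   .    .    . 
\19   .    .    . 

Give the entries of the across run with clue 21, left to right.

7, 6, 8

17 in 2 cells must be {8,9}.
Nothing is forced directly, so branch on R1C2, whose candidates are 5 or 6 or 7. If R1C2 = 5: that forces R1C3 = 9, R2C2 = 3, after which R2C3 would have to be in {7,9} for the 19 across but in {8} for the 17 down — contradiction. If R1C2 = 7: then R2C2 would have to be in {2,3,4,5,6,7,8,9} for the 19 across but in {1} for the 8 down — contradiction. So R1C2 = 6.
Given what's placed, R1C3 must be 8 to fit the 21 across and 17 down.
R2C2 = 8 − 6 = 2 completes the 8 down.
R2C3 = 17 − 8 = 9 completes the 17 down.
R1C1 = 21 − 14 = 7 completes the 21 across.
R2C1 = 19 − 11 = 8 completes the 19 across.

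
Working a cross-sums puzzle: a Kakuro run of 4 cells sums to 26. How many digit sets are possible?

5

4 distinct digits from 1–9 sum between 10 and 30.
Enumerating: {2,7,8,9}, {3,6,8,9}, {4,5,8,9}, {4,6,7,9}, {5,6,7,8}.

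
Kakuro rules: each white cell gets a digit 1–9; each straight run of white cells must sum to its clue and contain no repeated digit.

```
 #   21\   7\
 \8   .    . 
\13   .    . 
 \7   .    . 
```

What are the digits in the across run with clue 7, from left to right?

5 2

7 in 3 cells must be {1,2,4}.
The 13 across and the 7 down share only 4, so R2C2 = 4.
R2C1 = 13 − 4 = 9 completes the 13 across.
Nothing is forced directly, so branch on R1C1, whose candidates are 5 or 7. If R1C1 = 5: then R1C2 would have to be in {3} for the 8 across but in {1,2} for the 7 down — contradiction. So R1C1 = 7.
R1C2 = 8 − 7 = 1 completes the 8 across.
R3C1 = 21 − 16 = 5 completes the 21 down.
R3C2 = 7 − 5 = 2 completes the 7 across.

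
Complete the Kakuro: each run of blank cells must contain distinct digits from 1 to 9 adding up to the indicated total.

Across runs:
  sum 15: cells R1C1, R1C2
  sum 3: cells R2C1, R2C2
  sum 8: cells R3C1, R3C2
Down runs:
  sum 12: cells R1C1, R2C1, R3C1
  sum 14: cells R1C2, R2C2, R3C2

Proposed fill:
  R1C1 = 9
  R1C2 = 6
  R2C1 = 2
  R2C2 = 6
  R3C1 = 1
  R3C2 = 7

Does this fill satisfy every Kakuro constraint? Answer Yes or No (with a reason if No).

No — the across run R2C1–R2C2 sums to 8, not 3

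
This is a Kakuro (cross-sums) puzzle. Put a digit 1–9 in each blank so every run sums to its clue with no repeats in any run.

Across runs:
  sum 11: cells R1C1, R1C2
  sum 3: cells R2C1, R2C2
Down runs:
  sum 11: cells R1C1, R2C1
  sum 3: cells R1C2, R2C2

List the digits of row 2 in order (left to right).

2 1

3 in 2 cells must be {1,2}.
The 11 across and the 3 down share only 2, so R1C2 = 2.
The 3 across and the 11 down share only 2, so R2C1 = 2.
R2C2 = 3 − 2 = 1 completes the 3 across.
R1C1 = 11 − 2 = 9 completes the 11 across.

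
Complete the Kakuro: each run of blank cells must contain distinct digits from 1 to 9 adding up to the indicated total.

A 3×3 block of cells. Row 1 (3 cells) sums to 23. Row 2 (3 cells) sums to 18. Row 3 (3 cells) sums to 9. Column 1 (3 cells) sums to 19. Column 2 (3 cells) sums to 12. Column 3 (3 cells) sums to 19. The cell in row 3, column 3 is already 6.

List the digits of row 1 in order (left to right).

8 6 9

23 in 3 cells must be {6,8,9}.
Given what's placed, (3,1) must be 2 to fit the 9 across and 19 down.
(3,2) = 9 − 8 = 1 completes the 9 across.
No cell is forced outright now. (1,1) can only be 8 or 9 (the digits allowed by both its 23 across and its 19 down). If (1,1) = 9: that forces (1,3) = 8, (2,1) = 8, after which (2,3) would have to be in {1,3,4,6,7,9} for the 18 across but in {5} for the 19 down — contradiction. So (1,1) = 8.
Given what's placed, (1,3) must be 9 to fit the 23 across and 19 down.
(2,1) = 19 − 10 = 9 completes the 19 down.
(2,3) = 19 − 15 = 4 completes the 19 down.
(1,2) = 23 − 17 = 6 completes the 23 across.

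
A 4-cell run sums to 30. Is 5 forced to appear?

No

The only way to make 30 from 4 distinct digits is {6,7,8,9}, which does not contain 5.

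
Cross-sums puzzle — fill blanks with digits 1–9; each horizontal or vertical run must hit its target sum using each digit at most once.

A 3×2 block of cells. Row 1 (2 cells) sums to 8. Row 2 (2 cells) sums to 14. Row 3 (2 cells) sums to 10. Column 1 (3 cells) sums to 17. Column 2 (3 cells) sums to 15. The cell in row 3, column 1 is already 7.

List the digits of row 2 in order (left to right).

(3,2) = 10 − 7 = 3 completes the 10 across.
No cell is forced outright now. (1,2) can only be 5 or 7 (the digits allowed by both its 8 across and its 15 down). If (1,2) = 5: then (1,1) would have to be in {3} for the 8 across but in {1,2,4,6,8,9} for the 17 down — contradiction. So (1,2) = 7.
(1,1) = 8 − 7 = 1 completes the 8 across.
(2,1) = 17 − 8 = 9 completes the 17 down.
(2,2) = 14 − 9 = 5 completes the 14 across.

9 5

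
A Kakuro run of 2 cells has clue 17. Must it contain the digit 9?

Yes

The only way to make 17 from 2 distinct digits is {8,9}, which contains 9.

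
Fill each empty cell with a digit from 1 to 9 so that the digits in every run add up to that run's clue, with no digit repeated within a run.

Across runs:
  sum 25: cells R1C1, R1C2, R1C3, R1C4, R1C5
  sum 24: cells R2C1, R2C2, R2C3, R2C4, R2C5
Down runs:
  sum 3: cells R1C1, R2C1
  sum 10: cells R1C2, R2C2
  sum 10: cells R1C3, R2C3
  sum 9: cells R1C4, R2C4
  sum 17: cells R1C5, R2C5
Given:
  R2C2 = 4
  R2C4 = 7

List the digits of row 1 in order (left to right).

3 in 2 cells must be {1,2}; 17 in 2 cells must be {8,9}.
R1C2 = 10 − 4 = 6 completes the 10 down.
R1C4 = 9 − 7 = 2 completes the 9 down.
R1C1 = 1: the only remaining digit allowed by both the 25 across and the 3 down.
R1C5 = 9: the only remaining digit allowed by both the 25 across and the 17 down.
R2C1 = 3 − 1 = 2 completes the 3 down.
R2C5 = 17 − 9 = 8 completes the 17 down.
R1C3 = 25 − 18 = 7 completes the 25 across.

1 6 7 2 9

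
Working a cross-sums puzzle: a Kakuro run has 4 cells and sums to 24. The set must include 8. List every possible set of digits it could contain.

4 distinct digits from 1–9 sum between 10 and 30.
Keeping only sets containing 8.

{1,6,8,9}; {2,5,8,9}; {3,4,8,9}; {3,6,7,8}; {4,5,7,8}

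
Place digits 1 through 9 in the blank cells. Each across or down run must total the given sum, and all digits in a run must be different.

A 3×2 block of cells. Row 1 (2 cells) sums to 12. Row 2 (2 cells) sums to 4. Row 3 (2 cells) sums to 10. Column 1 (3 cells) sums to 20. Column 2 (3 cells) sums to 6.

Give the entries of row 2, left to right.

3 1

4 in 2 cells must be {1,3}; 6 in 3 cells must be {1,2,3}.
The 12 across and the 6 down share only 3, so (1,2) = 3.
The 4 across and the 20 down share only 3, so (2,1) = 3.
(2,2) = 4 − 3 = 1 completes the 4 across.
(3,2) = 6 − 4 = 2 completes the 6 down.
(1,1) = 12 − 3 = 9 completes the 12 across.
(3,1) = 10 − 2 = 8 completes the 10 across.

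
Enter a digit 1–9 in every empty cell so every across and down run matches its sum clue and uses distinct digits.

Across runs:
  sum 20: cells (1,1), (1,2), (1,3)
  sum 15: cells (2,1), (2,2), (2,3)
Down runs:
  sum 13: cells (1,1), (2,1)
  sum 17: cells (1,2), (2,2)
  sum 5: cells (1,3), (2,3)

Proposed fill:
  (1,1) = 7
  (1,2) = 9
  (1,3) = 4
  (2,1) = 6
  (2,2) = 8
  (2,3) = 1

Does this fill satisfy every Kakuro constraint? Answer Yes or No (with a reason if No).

Yes

Across: 7+9+4=20; 6+8+1=15. Down: 7+6=13; 9+8=17; 4+1=5. No digit repeats within any run.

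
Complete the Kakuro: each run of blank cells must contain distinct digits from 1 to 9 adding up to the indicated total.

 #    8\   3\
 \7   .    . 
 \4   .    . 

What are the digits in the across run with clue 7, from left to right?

5 2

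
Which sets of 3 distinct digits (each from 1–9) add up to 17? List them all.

3 distinct digits from 1–9 sum between 6 and 24.

{1,7,9}; {2,6,9}; {2,7,8}; {3,5,9}; {3,6,8}; {4,5,8}; {4,6,7}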